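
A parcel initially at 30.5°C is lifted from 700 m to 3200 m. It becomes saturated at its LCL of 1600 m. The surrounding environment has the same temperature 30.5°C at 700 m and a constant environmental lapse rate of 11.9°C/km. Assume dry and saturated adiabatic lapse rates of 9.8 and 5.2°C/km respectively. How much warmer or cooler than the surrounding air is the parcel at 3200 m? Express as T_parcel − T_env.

+12.61°C (parcel warmer than environment)

Parcel:
  700 → 1600 m (dry, 9.8°C/km): ΔT = -9.8 × 0.9 = -8.82°C → T = 21.68°C
  1600 → 3200 m (saturated, 5.2°C/km): ΔT = -5.2 × 1.6 = -8.32°C → T = 13.36°C
Environment:
  700 → 3200 m (environment, 11.9°C/km): ΔT = -11.9 × 2.5 = -29.75°C → T = 0.75°C
T_parcel − T_env = 13.36 − 0.75 = +12.61°C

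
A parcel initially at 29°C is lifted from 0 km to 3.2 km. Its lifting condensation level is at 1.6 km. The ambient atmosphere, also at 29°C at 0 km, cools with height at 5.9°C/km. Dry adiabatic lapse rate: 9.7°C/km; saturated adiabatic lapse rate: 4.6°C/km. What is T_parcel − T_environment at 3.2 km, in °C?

Parcel:
  0–1600 m, dry: Δz = 1.6 km ⇒ ΔT = -15.52°C; T = 13.48°C
  1600–3200 m, saturated: Δz = 1.6 km ⇒ ΔT = -7.36°C; T = 6.12°C
Environment:
  0–3200 m, environment: Δz = 3.2 km ⇒ ΔT = -18.88°C; T = 10.12°C
T_parcel − T_env = 6.12 − 10.12 = -4°C

-4°C (parcel cooler than environment)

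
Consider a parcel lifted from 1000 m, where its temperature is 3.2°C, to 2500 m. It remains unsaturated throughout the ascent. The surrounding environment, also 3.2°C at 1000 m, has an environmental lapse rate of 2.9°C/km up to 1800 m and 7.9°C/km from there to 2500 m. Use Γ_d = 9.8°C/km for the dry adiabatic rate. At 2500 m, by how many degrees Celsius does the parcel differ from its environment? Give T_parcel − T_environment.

Parcel:
  1000 → 2500 m (dry, 9.8°C/km): ΔT = -9.8 × 1.5 = -14.7°C → T = -11.5°C
Environment:
  1000 → 1800 m (environment, lower layer, 2.9°C/km): ΔT = -2.9 × 0.8 = -2.32°C → T = 0.88°C
  1800 → 2500 m (environment, upper layer, 7.9°C/km): ΔT = -7.9 × 0.7 = -5.53°C → T = -4.65°C
T_parcel − T_env = -11.5 − (-4.65) = -6.85°C

-6.85°C (parcel cooler than environment)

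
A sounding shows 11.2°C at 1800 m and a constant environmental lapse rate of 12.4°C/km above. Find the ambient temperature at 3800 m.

-13.6°C

Environmental to 3800 m: -12.4 × 2 km = -24.8°C, so T = -13.6°C.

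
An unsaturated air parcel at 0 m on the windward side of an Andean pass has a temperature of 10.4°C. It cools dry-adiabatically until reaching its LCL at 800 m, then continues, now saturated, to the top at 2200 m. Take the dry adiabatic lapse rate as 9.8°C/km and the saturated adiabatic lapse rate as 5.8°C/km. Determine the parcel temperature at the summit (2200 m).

0 → 800 m (dry, 9.8°C/km): ΔT = -9.8 × 0.8 = -7.84°C → T = 2.56°C
800 → 2200 m (saturated, 5.8°C/km): ΔT = -5.8 × 1.4 = -8.12°C → T = -5.56°C

-5.56°C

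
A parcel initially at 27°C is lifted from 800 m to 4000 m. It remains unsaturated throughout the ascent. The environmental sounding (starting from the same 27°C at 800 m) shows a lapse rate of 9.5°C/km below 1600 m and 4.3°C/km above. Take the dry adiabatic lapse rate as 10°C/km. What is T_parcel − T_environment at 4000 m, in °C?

-14.08°C (parcel cooler than environment)

Parcel:
  800 → 4000 m (dry, 10°C/km): ΔT = -10 × 3.2 = -32°C → T = -5°C
Environment:
  800 → 1600 m (environment, lower layer, 9.5°C/km): ΔT = -9.5 × 0.8 = -7.6°C → T = 19.4°C
  1600 → 4000 m (environment, upper layer, 4.3°C/km): ΔT = -4.3 × 2.4 = -10.32°C → T = 9.08°C
T_parcel − T_env = -5 − 9.08 = -14.08°C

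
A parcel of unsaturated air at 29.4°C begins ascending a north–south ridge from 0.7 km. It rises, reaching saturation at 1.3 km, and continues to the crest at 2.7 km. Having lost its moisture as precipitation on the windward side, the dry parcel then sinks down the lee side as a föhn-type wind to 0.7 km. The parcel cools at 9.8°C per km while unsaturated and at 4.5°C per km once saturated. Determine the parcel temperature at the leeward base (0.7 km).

36.82°C

700–1300 m, dry: Δz = 0.6 km ⇒ ΔT = -5.88°C; T = 23.52°C
1300–2700 m, saturated: Δz = 1.4 km ⇒ ΔT = -6.3°C; T = 17.22°C
2700–700 m, dry descent: Δz = 2 km ⇒ ΔT = +19.6°C; T = 36.82°C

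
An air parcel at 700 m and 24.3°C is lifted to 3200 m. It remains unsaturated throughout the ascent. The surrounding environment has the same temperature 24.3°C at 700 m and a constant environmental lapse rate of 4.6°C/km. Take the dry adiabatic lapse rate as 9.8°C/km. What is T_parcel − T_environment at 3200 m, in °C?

Parcel:
  700 → 3200 m (dry, 9.8°C/km): ΔT = -9.8 × 2.5 = -24.5°C → T = -0.2°C
Environment:
  700 → 3200 m (environment, 4.6°C/km): ΔT = -4.6 × 2.5 = -11.5°C → T = 12.8°C
T_parcel − T_env = -0.2 − 12.8 = -13°C

-13°C (parcel cooler than environment)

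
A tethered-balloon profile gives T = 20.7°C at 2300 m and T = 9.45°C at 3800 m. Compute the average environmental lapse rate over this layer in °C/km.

7.5°C/km

Γ = −ΔT/Δz = (20.7 − 9.45) / (3800 − 2300) m
  = 11.25°C / 1.5 km = 7.5°C/km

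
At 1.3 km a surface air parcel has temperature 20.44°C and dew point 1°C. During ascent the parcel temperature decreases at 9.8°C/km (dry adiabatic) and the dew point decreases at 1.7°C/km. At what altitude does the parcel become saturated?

3.7 km

T and T_d converge at 9.8 − 1.7 = 8.1°C per km
Height above start = (20.44 − 1) / 8.1 = 2.4 km
LCL altitude = 1300 m + 2400 m = 3700 m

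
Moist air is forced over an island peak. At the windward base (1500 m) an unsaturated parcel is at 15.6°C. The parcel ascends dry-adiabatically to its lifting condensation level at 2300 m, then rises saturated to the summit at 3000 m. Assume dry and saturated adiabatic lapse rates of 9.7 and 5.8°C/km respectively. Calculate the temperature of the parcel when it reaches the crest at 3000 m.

1500 → 2300 m (dry, 9.7°C/km): ΔT = -9.7 × 0.8 = -7.76°C → T = 7.84°C
2300 → 3000 m (saturated, 5.8°C/km): ΔT = -5.8 × 0.7 = -4.06°C → T = 3.78°C

3.78°C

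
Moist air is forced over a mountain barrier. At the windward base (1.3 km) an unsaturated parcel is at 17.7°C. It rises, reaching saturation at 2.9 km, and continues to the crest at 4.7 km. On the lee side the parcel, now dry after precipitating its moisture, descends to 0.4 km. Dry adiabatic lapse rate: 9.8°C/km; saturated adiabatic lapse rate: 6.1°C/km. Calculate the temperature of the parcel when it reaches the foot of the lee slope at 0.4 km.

33.18°C

1300–2900 m, dry: Δz = 1.6 km ⇒ ΔT = -15.68°C; T = 2.02°C
2900–4700 m, saturated: Δz = 1.8 km ⇒ ΔT = -10.98°C; T = -8.96°C
4700–400 m, dry descent: Δz = 4.3 km ⇒ ΔT = +42.14°C; T = 33.18°C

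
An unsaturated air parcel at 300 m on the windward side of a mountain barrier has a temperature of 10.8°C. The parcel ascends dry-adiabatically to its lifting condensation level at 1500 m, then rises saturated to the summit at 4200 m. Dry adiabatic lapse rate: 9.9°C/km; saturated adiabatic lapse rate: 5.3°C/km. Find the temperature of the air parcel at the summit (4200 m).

From 300 m to 1500 m (dry): cools by 9.9 × 1.2 = 11.88°C, giving -1.08°C.
From 1500 m to 4200 m (saturated): cools by 5.3 × 2.7 = 14.31°C, giving -15.39°C.

-15.39°C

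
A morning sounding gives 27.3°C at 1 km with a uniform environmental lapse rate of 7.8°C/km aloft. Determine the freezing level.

4.5 km

Height above start = (27.3 − 0) / 7.8 = 3.5 km
Altitude = 1000 m + 3500 m = 4500 m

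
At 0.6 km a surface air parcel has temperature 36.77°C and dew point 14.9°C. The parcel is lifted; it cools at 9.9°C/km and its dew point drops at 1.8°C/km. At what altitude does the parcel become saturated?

T and T_d converge at 9.9 − 1.8 = 8.1°C per km
Height above start = (36.77 − 14.9) / 8.1 = 2.7 km
LCL altitude = 600 m + 2700 m = 3300 m

3.3 km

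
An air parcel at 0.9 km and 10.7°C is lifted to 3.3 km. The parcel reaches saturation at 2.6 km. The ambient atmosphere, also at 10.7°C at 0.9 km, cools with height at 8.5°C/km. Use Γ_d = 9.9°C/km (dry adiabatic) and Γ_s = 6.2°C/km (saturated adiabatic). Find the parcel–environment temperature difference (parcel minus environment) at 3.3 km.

Parcel:
  900 → 2600 m (dry, 9.9°C/km): ΔT = -9.9 × 1.7 = -16.83°C → T = -6.13°C
  2600 → 3300 m (saturated, 6.2°C/km): ΔT = -6.2 × 0.7 = -4.34°C → T = -10.47°C
Environment:
  900 → 3300 m (environment, 8.5°C/km): ΔT = -8.5 × 2.4 = -20.4°C → T = -9.7°C
T_parcel − T_env = -10.47 − (-9.7) = -0.77°C

-0.77°C (parcel cooler than environment)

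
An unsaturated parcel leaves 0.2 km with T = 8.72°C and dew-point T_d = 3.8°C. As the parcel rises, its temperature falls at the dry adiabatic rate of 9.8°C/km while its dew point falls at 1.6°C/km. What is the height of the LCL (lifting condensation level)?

T and T_d converge at 9.8 − 1.6 = 8.2°C per km
Height above start = (8.72 − 3.8) / 8.2 = 0.6 km
LCL altitude = 200 m + 600 m = 800 m

0.8 km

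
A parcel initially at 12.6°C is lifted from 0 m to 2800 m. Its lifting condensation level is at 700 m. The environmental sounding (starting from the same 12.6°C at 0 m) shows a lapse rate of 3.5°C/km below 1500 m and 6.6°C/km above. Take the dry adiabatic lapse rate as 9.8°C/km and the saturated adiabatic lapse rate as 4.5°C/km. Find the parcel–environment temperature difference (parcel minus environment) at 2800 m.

-2.48°C (parcel cooler than environment)

Parcel:
  0 → 700 m (dry, 9.8°C/km): ΔT = -9.8 × 0.7 = -6.86°C → T = 5.74°C
  700 → 2800 m (saturated, 4.5°C/km): ΔT = -4.5 × 2.1 = -9.45°C → T = -3.71°C
Environment:
  0 → 1500 m (environment, lower layer, 3.5°C/km): ΔT = -3.5 × 1.5 = -5.25°C → T = 7.35°C
  1500 → 2800 m (environment, upper layer, 6.6°C/km): ΔT = -6.6 × 1.3 = -8.58°C → T = -1.23°C
T_parcel − T_env = -3.71 − (-1.23) = -2.48°C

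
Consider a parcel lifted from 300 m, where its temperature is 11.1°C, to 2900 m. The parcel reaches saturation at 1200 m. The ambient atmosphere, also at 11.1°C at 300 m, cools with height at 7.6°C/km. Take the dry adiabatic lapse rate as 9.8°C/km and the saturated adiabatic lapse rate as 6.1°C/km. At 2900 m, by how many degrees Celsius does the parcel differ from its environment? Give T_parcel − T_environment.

+0.57°C (parcel warmer than environment)

Parcel:
  From 300 m to 1200 m (dry): cools by 9.8 × 0.9 = 8.82°C, giving 2.28°C.
  From 1200 m to 2900 m (saturated): cools by 6.1 × 1.7 = 10.37°C, giving -8.09°C.
Environment:
  From 300 m to 2900 m (environment): cools by 7.6 × 2.6 = 19.76°C, giving -8.66°C.
T_parcel − T_env = -8.09 − (-8.66) = +0.57°C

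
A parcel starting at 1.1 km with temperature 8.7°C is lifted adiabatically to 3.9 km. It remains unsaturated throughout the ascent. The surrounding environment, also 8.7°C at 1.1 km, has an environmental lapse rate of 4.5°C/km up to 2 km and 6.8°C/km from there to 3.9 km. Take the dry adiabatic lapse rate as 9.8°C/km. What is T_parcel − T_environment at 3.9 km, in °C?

-10.47°C (parcel cooler than environment)

Parcel:
  1100–3900 m, dry: Δz = 2.8 km ⇒ ΔT = -27.44°C; T = -18.74°C
Environment:
  1100–2000 m, environment, lower layer: Δz = 0.9 km ⇒ ΔT = -4.05°C; T = 4.65°C
  2000–3900 m, environment, upper layer: Δz = 1.9 km ⇒ ΔT = -12.92°C; T = -8.27°C
T_parcel − T_env = -18.74 − (-8.27) = -10.47°C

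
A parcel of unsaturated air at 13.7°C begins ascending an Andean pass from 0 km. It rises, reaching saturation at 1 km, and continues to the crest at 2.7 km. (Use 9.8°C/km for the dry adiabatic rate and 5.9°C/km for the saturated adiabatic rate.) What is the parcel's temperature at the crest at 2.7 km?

-6.13°C

0 → 1000 m (dry, 9.8°C/km): ΔT = -9.8 × 1 = -9.8°C → T = 3.9°C
1000 → 2700 m (saturated, 5.9°C/km): ΔT = -5.9 × 1.7 = -10.03°C → T = -6.13°C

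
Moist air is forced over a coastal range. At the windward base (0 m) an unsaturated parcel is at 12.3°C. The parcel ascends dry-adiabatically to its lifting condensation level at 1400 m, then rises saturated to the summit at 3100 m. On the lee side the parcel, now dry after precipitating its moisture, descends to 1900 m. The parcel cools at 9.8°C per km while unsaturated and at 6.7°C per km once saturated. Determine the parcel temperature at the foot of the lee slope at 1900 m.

0 → 1400 m (dry, 9.8°C/km): ΔT = -9.8 × 1.4 = -13.72°C → T = -1.42°C
1400 → 3100 m (saturated, 6.7°C/km): ΔT = -6.7 × 1.7 = -11.39°C → T = -12.81°C
3100 → 1900 m (dry descent, 9.8°C/km): ΔT = +9.8 × 1.2 = +11.76°C → T = -1.05°C

-1.05°C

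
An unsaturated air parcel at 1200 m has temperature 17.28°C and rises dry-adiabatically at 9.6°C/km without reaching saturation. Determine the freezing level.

Height above start = (17.28 − 0) / 9.6 = 1.8 km
Altitude = 1200 m + 1800 m = 3000 m

3000 m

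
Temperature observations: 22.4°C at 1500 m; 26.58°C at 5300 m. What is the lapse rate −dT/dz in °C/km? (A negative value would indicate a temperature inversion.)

Γ = −ΔT/Δz = (22.4 − 26.58) / (5300 − 1500) m
  = -4.18°C / 3.8 km = -1.1°C/km

-1.1°C/km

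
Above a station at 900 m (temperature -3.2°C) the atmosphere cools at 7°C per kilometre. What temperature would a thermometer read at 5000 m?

Environmental to 5000 m: -7 × 4.1 km = -28.7°C, so T = -31.9°C.

-31.9°C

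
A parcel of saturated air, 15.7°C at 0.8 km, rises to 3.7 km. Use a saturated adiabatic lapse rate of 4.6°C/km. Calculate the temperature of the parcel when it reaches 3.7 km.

2.36°C

From 800 m to 3700 m (saturated adiabatic): cools by 4.6 × 2.9 = 13.34°C, giving 2.36°C.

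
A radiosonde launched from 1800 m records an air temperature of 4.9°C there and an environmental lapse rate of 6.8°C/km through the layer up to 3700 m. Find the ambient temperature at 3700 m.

Environmental to 3700 m: -6.8 × 1.9 km = -12.92°C, so T = -8.02°C.

-8.02°C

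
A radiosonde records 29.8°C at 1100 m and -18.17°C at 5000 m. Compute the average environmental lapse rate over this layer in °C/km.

Γ = −ΔT/Δz = (29.8 − (-18.17)) / (5000 − 1100) m
  = 47.97°C / 3.9 km = 12.3°C/km

12.3°C/km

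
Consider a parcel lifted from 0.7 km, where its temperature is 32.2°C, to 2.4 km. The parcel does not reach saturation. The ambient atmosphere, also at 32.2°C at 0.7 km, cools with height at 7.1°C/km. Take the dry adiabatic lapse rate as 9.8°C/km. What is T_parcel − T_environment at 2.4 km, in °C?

Parcel:
  700 → 2400 m (dry, 9.8°C/km): ΔT = -9.8 × 1.7 = -16.66°C → T = 15.54°C
Environment:
  700 → 2400 m (environment, 7.1°C/km): ΔT = -7.1 × 1.7 = -12.07°C → T = 20.13°C
T_parcel − T_env = 15.54 − 20.13 = -4.59°C

-4.59°C (parcel cooler than environment)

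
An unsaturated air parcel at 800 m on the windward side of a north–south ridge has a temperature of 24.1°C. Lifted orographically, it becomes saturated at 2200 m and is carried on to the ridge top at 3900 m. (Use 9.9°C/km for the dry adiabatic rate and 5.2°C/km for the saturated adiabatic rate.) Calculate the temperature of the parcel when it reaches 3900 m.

Dry to 2200 m: -9.9 × 1.4 km = -13.86°C, so T = 10.24°C.
Saturated to 3900 m: -5.2 × 1.7 km = -8.84°C, so T = 1.4°C.

1.4°C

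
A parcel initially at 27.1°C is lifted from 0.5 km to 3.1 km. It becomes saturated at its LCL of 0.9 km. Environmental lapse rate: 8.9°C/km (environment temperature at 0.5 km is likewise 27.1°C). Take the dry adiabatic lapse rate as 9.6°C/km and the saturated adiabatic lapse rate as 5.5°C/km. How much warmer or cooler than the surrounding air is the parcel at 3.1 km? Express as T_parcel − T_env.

+7.2°C (parcel warmer than environment)

Parcel:
  500 → 900 m (dry, 9.6°C/km): ΔT = -9.6 × 0.4 = -3.84°C → T = 23.26°C
  900 → 3100 m (saturated, 5.5°C/km): ΔT = -5.5 × 2.2 = -12.1°C → T = 11.16°C
Environment:
  500 → 3100 m (environment, 8.9°C/km): ΔT = -8.9 × 2.6 = -23.14°C → T = 3.96°C
T_parcel − T_env = 11.16 − 3.96 = +7.2°C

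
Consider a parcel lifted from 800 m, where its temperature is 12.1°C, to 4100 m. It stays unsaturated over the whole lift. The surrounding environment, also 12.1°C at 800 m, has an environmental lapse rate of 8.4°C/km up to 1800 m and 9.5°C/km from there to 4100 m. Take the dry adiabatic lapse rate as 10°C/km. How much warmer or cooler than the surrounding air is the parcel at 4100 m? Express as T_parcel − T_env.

Parcel:
  From 800 m to 4100 m (dry): cools by 10 × 3.3 = 33°C, giving -20.9°C.
Environment:
  From 800 m to 1800 m (environment, lower layer): cools by 8.4 × 1 = 8.4°C, giving 3.7°C.
  From 1800 m to 4100 m (environment, upper layer): cools by 9.5 × 2.3 = 21.85°C, giving -18.15°C.
T_parcel − T_env = -20.9 − (-18.15) = -2.75°C

-2.75°C (parcel cooler than environment)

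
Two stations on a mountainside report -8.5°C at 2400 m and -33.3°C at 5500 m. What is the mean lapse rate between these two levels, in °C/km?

Γ = −ΔT/Δz = (-8.5 − (-33.3)) / (5500 − 2400) m
  = 24.8°C / 3.1 km = 8°C/km

8°C/km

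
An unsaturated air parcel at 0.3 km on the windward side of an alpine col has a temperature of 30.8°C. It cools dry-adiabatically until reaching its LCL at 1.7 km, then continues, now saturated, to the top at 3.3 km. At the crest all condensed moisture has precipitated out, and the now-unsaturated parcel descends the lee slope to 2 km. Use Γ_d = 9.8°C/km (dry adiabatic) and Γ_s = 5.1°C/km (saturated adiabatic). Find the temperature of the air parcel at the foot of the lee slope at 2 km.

300 → 1700 m (dry, 9.8°C/km): ΔT = -9.8 × 1.4 = -13.72°C → T = 17.08°C
1700 → 3300 m (saturated, 5.1°C/km): ΔT = -5.1 × 1.6 = -8.16°C → T = 8.92°C
3300 → 2000 m (dry descent, 9.8°C/km): ΔT = +9.8 × 1.3 = +12.74°C → T = 21.66°C

21.66°C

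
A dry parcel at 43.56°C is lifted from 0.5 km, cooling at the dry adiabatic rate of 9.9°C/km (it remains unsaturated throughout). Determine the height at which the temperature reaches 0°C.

4.9 km

Height above start = (43.56 − 0) / 9.9 = 4.4 km
Altitude = 500 m + 4400 m = 4900 m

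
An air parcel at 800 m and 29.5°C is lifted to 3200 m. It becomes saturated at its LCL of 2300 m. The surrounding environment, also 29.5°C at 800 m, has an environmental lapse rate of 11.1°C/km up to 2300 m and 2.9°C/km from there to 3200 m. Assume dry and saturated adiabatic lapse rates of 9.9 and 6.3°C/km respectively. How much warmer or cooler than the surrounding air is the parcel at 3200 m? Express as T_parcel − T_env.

-1.26°C (parcel cooler than environment)

Parcel:
  From 800 m to 2300 m (dry): cools by 9.9 × 1.5 = 14.85°C, giving 14.65°C.
  From 2300 m to 3200 m (saturated): cools by 6.3 × 0.9 = 5.67°C, giving 8.98°C.
Environment:
  From 800 m to 2300 m (environment, lower layer): cools by 11.1 × 1.5 = 16.65°C, giving 12.85°C.
  From 2300 m to 3200 m (environment, upper layer): cools by 2.9 × 0.9 = 2.61°C, giving 10.24°C.
T_parcel − T_env = 8.98 − 10.24 = -1.26°C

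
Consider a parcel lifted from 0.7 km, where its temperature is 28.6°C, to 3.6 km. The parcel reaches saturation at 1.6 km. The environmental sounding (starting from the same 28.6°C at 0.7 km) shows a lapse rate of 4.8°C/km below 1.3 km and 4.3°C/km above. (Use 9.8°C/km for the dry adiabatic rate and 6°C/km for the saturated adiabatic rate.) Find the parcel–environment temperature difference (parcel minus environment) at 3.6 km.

-8.05°C (parcel cooler than environment)

Parcel:
  From 700 m to 1600 m (dry): cools by 9.8 × 0.9 = 8.82°C, giving 19.78°C.
  From 1600 m to 3600 m (saturated): cools by 6 × 2 = 12°C, giving 7.78°C.
Environment:
  From 700 m to 1300 m (environment, lower layer): cools by 4.8 × 0.6 = 2.88°C, giving 25.72°C.
  From 1300 m to 3600 m (environment, upper layer): cools by 4.3 × 2.3 = 9.89°C, giving 15.83°C.
T_parcel − T_env = 7.78 − 15.83 = -8.05°C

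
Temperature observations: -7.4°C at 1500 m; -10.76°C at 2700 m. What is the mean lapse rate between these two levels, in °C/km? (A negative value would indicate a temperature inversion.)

2.8°C/km

Γ = −ΔT/Δz = (-7.4 − (-10.76)) / (2700 − 1500) m
  = 3.36°C / 1.2 km = 2.8°C/km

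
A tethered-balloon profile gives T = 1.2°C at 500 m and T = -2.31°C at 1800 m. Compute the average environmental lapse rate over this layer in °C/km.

Γ = −ΔT/Δz = (1.2 − (-2.31)) / (1800 − 500) m
  = 3.51°C / 1.3 km = 2.7°C/km

2.7°C/km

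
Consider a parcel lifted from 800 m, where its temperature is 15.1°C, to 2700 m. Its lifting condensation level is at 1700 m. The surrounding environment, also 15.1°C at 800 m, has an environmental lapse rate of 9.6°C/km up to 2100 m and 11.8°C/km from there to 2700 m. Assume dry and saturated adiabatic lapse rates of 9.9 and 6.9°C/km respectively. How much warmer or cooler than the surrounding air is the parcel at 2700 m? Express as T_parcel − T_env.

Parcel:
  Dry to 1700 m: -9.9 × 0.9 km = -8.91°C, so T = 6.19°C.
  Saturated to 2700 m: -6.9 × 1 km = -6.9°C, so T = -0.71°C.
Environment:
  Environment, lower layer to 2100 m: -9.6 × 1.3 km = -12.48°C, so T = 2.62°C.
  Environment, upper layer to 2700 m: -11.8 × 0.6 km = -7.08°C, so T = -4.46°C.
T_parcel − T_env = -0.71 − (-4.46) = +3.75°C

+3.75°C (parcel warmer than environment)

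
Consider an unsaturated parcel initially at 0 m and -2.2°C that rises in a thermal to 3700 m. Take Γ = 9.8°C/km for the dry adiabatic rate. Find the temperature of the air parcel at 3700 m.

0 → 3700 m (dry adiabatic, 9.8°C/km): ΔT = -9.8 × 3.7 = -36.26°C → T = -38.46°C

-38.46°C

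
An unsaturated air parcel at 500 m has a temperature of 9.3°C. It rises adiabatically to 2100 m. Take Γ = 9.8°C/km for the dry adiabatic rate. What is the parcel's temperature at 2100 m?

-6.38°C

500–2100 m, dry adiabatic: Δz = 1.6 km ⇒ ΔT = -15.68°C; T = -6.38°C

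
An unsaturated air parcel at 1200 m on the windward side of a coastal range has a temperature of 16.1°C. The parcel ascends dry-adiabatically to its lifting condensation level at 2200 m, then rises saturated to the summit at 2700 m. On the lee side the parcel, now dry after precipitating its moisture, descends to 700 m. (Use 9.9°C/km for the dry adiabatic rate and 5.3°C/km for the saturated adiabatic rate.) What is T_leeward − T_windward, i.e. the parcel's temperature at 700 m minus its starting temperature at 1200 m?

+7.25°C

Dry to 2200 m: -9.9 × 1 km = -9.9°C, so T = 6.2°C.
Saturated to 2700 m: -5.3 × 0.5 km = -2.65°C, so T = 3.55°C.
Dry descent to 700 m: +9.9 × 2 km = +19.8°C, so T = 23.35°C.
Net change vs windward start: 23.35 − 16.1 = +7.25°C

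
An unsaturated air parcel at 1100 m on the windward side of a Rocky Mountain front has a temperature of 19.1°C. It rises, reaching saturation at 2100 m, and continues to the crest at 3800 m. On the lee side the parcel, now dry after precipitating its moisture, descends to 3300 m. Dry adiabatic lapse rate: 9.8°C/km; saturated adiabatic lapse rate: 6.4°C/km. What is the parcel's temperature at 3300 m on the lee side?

1100 → 2100 m (dry, 9.8°C/km): ΔT = -9.8 × 1 = -9.8°C → T = 9.3°C
2100 → 3800 m (saturated, 6.4°C/km): ΔT = -6.4 × 1.7 = -10.88°C → T = -1.58°C
3800 → 3300 m (dry descent, 9.8°C/km): ΔT = +9.8 × 0.5 = +4.9°C → T = 3.32°C

3.32°C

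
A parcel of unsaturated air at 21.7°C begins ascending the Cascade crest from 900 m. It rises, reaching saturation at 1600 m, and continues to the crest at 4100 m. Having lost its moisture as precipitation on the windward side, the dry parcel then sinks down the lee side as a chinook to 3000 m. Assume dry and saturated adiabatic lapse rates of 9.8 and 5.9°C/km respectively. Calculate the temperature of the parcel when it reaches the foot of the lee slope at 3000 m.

10.87°C

900–1600 m, dry: Δz = 0.7 km ⇒ ΔT = -6.86°C; T = 14.84°C
1600–4100 m, saturated: Δz = 2.5 km ⇒ ΔT = -14.75°C; T = 0.09°C
4100–3000 m, dry descent: Δz = 1.1 km ⇒ ΔT = +10.78°C; T = 10.87°C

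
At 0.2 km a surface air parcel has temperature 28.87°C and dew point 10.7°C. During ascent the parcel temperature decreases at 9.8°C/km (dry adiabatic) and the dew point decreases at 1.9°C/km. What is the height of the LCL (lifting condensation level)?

2.5 km

T and T_d converge at 9.8 − 1.9 = 7.9°C per km
Height above start = (28.87 − 10.7) / 7.9 = 2.3 km
LCL altitude = 200 m + 2300 m = 2500 m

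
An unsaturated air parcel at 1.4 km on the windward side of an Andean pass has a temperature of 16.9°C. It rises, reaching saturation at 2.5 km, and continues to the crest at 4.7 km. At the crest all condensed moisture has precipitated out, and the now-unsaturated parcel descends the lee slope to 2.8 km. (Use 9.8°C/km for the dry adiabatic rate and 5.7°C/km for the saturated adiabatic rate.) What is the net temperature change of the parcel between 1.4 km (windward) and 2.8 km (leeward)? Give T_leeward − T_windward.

From 1400 m to 2500 m (dry): cools by 9.8 × 1.1 = 10.78°C, giving 6.12°C.
From 2500 m to 4700 m (saturated): cools by 5.7 × 2.2 = 12.54°C, giving -6.42°C.
From 4700 m to 2800 m (dry descent): warms by 9.8 × 1.9 = 18.62°C, giving 12.2°C.
Net change vs windward start: 12.2 − 16.9 = -4.7°C

-4.7°C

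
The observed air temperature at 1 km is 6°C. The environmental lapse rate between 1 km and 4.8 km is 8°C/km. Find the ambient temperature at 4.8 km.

-24.4°C

From 1000 m to 4800 m (environmental): cools by 8 × 3.8 = 30.4°C, giving -24.4°C.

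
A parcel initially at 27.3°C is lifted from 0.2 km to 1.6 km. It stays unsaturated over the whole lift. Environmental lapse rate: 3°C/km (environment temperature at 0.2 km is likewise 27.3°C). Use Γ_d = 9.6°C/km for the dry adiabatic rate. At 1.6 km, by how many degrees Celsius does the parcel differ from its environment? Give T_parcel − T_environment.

-9.24°C (parcel cooler than environment)

Parcel:
  200 → 1600 m (dry, 9.6°C/km): ΔT = -9.6 × 1.4 = -13.44°C → T = 13.86°C
Environment:
  200 → 1600 m (environment, 3°C/km): ΔT = -3 × 1.4 = -4.2°C → T = 23.1°C
T_parcel − T_env = 13.86 − 23.1 = -9.24°C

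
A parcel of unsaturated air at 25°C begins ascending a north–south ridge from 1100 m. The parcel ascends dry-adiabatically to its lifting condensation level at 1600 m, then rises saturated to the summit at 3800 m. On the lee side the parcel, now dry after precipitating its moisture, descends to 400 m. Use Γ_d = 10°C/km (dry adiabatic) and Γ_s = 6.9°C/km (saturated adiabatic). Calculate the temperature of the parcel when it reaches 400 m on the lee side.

Dry to 1600 m: -10 × 0.5 km = -5°C, so T = 20°C.
Saturated to 3800 m: -6.9 × 2.2 km = -15.18°C, so T = 4.82°C.
Dry descent to 400 m: +10 × 3.4 km = +34°C, so T = 38.82°C.

38.82°C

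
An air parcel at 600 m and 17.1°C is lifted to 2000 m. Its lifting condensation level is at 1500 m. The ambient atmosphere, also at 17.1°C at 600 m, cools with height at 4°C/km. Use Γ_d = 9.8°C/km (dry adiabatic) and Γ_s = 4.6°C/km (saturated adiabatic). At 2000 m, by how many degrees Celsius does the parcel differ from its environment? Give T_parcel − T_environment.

Parcel:
  From 600 m to 1500 m (dry): cools by 9.8 × 0.9 = 8.82°C, giving 8.28°C.
  From 1500 m to 2000 m (saturated): cools by 4.6 × 0.5 = 2.3°C, giving 5.98°C.
Environment:
  From 600 m to 2000 m (environment): cools by 4 × 1.4 = 5.6°C, giving 11.5°C.
T_parcel − T_env = 5.98 − 11.5 = -5.52°C

-5.52°C (parcel cooler than environment)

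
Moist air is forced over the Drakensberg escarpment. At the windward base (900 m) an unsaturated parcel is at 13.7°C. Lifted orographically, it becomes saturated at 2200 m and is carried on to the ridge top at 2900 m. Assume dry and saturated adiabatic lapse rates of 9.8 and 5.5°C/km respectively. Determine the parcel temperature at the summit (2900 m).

900–2200 m, dry: Δz = 1.3 km ⇒ ΔT = -12.74°C; T = 0.96°C
2200–2900 m, saturated: Δz = 0.7 km ⇒ ΔT = -3.85°C; T = -2.89°C

-2.89°C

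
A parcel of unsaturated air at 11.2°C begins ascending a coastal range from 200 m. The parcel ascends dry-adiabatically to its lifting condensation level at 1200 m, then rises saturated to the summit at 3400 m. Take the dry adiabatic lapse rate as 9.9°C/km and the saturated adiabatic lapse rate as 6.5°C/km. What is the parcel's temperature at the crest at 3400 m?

-13°C

200 → 1200 m (dry, 9.9°C/km): ΔT = -9.9 × 1 = -9.9°C → T = 1.3°C
1200 → 3400 m (saturated, 6.5°C/km): ΔT = -6.5 × 2.2 = -14.3°C → T = -13°C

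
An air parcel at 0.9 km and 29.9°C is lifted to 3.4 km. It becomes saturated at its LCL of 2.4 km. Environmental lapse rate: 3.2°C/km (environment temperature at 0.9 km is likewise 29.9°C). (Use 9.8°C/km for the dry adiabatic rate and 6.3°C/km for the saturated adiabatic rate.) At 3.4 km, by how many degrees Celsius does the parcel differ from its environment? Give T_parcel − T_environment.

Parcel:
  900 → 2400 m (dry, 9.8°C/km): ΔT = -9.8 × 1.5 = -14.7°C → T = 15.2°C
  2400 → 3400 m (saturated, 6.3°C/km): ΔT = -6.3 × 1 = -6.3°C → T = 8.9°C
Environment:
  900 → 3400 m (environment, 3.2°C/km): ΔT = -3.2 × 2.5 = -8°C → T = 21.9°C
T_parcel − T_env = 8.9 − 21.9 = -13°C

-13°C (parcel cooler than environment)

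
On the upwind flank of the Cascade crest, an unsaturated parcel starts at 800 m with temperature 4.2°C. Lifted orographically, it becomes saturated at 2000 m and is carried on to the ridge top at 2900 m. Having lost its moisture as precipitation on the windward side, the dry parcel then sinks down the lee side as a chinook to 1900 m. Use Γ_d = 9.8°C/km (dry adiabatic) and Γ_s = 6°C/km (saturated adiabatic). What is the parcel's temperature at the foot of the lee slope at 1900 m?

From 800 m to 2000 m (dry): cools by 9.8 × 1.2 = 11.76°C, giving -7.56°C.
From 2000 m to 2900 m (saturated): cools by 6 × 0.9 = 5.4°C, giving -12.96°C.
From 2900 m to 1900 m (dry descent): warms by 9.8 × 1 = 9.8°C, giving -3.16°C.

-3.16°C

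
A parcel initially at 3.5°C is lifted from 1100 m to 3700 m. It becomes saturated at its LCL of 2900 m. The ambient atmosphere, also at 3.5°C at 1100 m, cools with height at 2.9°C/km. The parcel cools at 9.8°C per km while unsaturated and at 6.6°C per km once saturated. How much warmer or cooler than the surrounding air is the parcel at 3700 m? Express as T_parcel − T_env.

Parcel:
  1100–2900 m, dry: Δz = 1.8 km ⇒ ΔT = -17.64°C; T = -14.14°C
  2900–3700 m, saturated: Δz = 0.8 km ⇒ ΔT = -5.28°C; T = -19.42°C
Environment:
  1100–3700 m, environment: Δz = 2.6 km ⇒ ΔT = -7.54°C; T = -4.04°C
T_parcel − T_env = -19.42 − (-4.04) = -15.38°C

-15.38°C (parcel cooler than environment)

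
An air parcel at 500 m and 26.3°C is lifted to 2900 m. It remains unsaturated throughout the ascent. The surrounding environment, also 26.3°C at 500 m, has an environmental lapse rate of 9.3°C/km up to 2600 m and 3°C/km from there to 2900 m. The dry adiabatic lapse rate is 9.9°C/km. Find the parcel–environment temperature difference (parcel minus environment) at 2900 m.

Parcel:
  From 500 m to 2900 m (dry): cools by 9.9 × 2.4 = 23.76°C, giving 2.54°C.
Environment:
  From 500 m to 2600 m (environment, lower layer): cools by 9.3 × 2.1 = 19.53°C, giving 6.77°C.
  From 2600 m to 2900 m (environment, upper layer): cools by 3 × 0.3 = 0.9°C, giving 5.87°C.
T_parcel − T_env = 2.54 − 5.87 = -3.33°C

-3.33°C (parcel cooler than environment)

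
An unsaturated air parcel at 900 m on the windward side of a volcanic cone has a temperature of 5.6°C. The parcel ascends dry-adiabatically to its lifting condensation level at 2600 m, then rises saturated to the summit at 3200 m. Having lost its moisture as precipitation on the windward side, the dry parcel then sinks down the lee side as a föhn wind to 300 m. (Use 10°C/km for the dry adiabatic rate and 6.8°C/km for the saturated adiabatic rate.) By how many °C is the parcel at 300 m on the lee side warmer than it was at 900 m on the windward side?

Dry to 2600 m: -10 × 1.7 km = -17°C, so T = -11.4°C.
Saturated to 3200 m: -6.8 × 0.6 km = -4.08°C, so T = -15.48°C.
Dry descent to 300 m: +10 × 2.9 km = +29°C, so T = 13.52°C.
Net change vs windward start: 13.52 − 5.6 = +7.92°C

+7.92°C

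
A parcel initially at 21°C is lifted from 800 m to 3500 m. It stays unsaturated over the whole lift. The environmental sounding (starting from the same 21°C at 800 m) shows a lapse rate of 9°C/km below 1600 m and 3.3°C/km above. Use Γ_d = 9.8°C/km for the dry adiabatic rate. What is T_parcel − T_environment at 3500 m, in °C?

-12.99°C (parcel cooler than environment)

Parcel:
  800–3500 m, dry: Δz = 2.7 km ⇒ ΔT = -26.46°C; T = -5.46°C
Environment:
  800–1600 m, environment, lower layer: Δz = 0.8 km ⇒ ΔT = -7.2°C; T = 13.8°C
  1600–3500 m, environment, upper layer: Δz = 1.9 km ⇒ ΔT = -6.27°C; T = 7.53°C
T_parcel − T_env = -5.46 − 7.53 = -12.99°C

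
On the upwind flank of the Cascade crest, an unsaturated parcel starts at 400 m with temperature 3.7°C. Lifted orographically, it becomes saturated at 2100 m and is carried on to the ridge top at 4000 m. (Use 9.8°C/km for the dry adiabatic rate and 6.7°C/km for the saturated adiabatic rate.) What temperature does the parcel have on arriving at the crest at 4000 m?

-25.69°C

400–2100 m, dry: Δz = 1.7 km ⇒ ΔT = -16.66°C; T = -12.96°C
2100–4000 m, saturated: Δz = 1.9 km ⇒ ΔT = -12.73°C; T = -25.69°C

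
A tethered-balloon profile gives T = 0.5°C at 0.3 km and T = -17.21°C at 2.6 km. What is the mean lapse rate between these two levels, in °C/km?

7.7°C/km

Γ = −ΔT/Δz = (0.5 − (-17.21)) / (2600 − 300) m
  = 17.71°C / 2.3 km = 7.7°C/km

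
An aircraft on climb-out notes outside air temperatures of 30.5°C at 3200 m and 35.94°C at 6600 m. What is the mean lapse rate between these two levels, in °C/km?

-1.6°C/km

Γ = −ΔT/Δz = (30.5 − 35.94) / (6600 − 3200) m
  = -5.44°C / 3.4 km = -1.6°C/km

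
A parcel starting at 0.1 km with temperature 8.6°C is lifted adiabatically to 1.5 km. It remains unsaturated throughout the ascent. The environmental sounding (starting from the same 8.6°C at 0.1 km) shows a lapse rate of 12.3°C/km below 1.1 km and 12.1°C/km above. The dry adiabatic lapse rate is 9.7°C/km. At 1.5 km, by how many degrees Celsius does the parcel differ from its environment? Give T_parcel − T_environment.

+3.56°C (parcel warmer than environment)

Parcel:
  100–1500 m, dry: Δz = 1.4 km ⇒ ΔT = -13.58°C; T = -4.98°C
Environment:
  100–1100 m, environment, lower layer: Δz = 1 km ⇒ ΔT = -12.3°C; T = -3.7°C
  1100–1500 m, environment, upper layer: Δz = 0.4 km ⇒ ΔT = -4.84°C; T = -8.54°C
T_parcel − T_env = -4.98 − (-8.54) = +3.56°C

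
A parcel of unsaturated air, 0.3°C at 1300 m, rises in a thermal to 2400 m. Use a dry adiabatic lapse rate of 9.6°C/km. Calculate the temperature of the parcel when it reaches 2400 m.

From 1300 m to 2400 m (dry adiabatic): cools by 9.6 × 1.1 = 10.56°C, giving -10.26°C.

-10.26°C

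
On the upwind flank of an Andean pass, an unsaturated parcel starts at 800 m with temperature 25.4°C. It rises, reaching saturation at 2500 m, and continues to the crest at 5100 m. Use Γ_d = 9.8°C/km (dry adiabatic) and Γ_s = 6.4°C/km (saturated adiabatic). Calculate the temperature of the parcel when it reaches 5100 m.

800 → 2500 m (dry, 9.8°C/km): ΔT = -9.8 × 1.7 = -16.66°C → T = 8.74°C
2500 → 5100 m (saturated, 6.4°C/km): ΔT = -6.4 × 2.6 = -16.64°C → T = -7.9°C

-7.9°C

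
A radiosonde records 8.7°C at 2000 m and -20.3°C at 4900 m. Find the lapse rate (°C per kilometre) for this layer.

10°C/km

Γ = −ΔT/Δz = (8.7 − (-20.3)) / (4900 − 2000) m
  = 29°C / 2.9 km = 10°C/km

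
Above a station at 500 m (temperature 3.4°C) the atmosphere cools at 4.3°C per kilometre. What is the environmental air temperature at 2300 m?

-4.34°C

500–2300 m, environmental: Δz = 1.8 km ⇒ ΔT = -7.74°C; T = -4.34°C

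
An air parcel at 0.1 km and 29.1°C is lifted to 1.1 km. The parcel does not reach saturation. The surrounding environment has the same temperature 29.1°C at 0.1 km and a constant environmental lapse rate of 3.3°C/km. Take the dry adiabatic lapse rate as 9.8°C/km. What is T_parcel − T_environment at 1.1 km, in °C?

Parcel:
  100–1100 m, dry: Δz = 1 km ⇒ ΔT = -9.8°C; T = 19.3°C
Environment:
  100–1100 m, environment: Δz = 1 km ⇒ ΔT = -3.3°C; T = 25.8°C
T_parcel − T_env = 19.3 − 25.8 = -6.5°C

-6.5°C (parcel cooler than environment)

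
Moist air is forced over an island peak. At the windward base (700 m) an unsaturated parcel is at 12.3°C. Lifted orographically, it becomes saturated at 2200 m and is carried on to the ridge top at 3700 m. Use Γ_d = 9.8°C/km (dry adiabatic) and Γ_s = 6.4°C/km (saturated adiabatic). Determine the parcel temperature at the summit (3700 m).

-12°C

Dry to 2200 m: -9.8 × 1.5 km = -14.7°C, so T = -2.4°C.
Saturated to 3700 m: -6.4 × 1.5 km = -9.6°C, so T = -12°C.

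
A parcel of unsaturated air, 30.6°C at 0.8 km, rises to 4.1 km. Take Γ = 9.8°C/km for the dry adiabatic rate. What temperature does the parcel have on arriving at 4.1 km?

Dry adiabatic to 4100 m: -9.8 × 3.3 km = -32.34°C, so T = -1.74°C.

-1.74°C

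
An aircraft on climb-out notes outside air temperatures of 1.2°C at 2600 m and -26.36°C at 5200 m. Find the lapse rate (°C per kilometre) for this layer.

Γ = −ΔT/Δz = (1.2 − (-26.36)) / (5200 − 2600) m
  = 27.56°C / 2.6 km = 10.6°C/km

10.6°C/km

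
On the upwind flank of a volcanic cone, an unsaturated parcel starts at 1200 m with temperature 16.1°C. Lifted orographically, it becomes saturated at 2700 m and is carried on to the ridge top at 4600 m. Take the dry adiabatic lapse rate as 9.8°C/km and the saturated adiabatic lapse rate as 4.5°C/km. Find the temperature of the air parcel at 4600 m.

From 1200 m to 2700 m (dry): cools by 9.8 × 1.5 = 14.7°C, giving 1.4°C.
From 2700 m to 4600 m (saturated): cools by 4.5 × 1.9 = 8.55°C, giving -7.15°C.

-7.15°C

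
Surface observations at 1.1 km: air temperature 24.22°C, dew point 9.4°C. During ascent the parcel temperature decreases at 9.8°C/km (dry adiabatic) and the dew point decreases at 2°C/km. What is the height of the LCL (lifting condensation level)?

3 km

T and T_d converge at 9.8 − 2 = 7.8°C per km
Height above start = (24.22 − 9.4) / 7.8 = 1.9 km
LCL altitude = 1100 m + 1900 m = 3000 m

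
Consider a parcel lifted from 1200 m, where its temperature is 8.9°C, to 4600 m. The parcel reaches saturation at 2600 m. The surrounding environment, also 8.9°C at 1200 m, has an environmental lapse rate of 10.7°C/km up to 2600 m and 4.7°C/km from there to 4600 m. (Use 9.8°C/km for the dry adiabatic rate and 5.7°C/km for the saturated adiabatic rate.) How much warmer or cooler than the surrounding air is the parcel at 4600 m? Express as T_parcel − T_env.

Parcel:
  1200 → 2600 m (dry, 9.8°C/km): ΔT = -9.8 × 1.4 = -13.72°C → T = -4.82°C
  2600 → 4600 m (saturated, 5.7°C/km): ΔT = -5.7 × 2 = -11.4°C → T = -16.22°C
Environment:
  1200 → 2600 m (environment, lower layer, 10.7°C/km): ΔT = -10.7 × 1.4 = -14.98°C → T = -6.08°C
  2600 → 4600 m (environment, upper layer, 4.7°C/km): ΔT = -4.7 × 2 = -9.4°C → T = -15.48°C
T_parcel − T_env = -16.22 − (-15.48) = -0.74°C

-0.74°C (parcel cooler than environment)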